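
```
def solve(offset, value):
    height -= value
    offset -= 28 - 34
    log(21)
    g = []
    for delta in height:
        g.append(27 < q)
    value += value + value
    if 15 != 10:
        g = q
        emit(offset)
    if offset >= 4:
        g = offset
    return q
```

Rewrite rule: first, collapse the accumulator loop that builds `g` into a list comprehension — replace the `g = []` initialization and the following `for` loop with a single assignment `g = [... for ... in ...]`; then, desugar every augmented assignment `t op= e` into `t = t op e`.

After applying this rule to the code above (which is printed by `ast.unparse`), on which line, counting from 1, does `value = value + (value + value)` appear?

6

Transformed code:
def solve(offset, value):
    height = height - value
    offset = offset - (28 - 34)
    log(21)
    g = [27 < q for delta in height]
    value = value + (value + value)
    if 15 != 10:
        g = q
        emit(offset)
    if offset >= 4:
        g = offset
    return q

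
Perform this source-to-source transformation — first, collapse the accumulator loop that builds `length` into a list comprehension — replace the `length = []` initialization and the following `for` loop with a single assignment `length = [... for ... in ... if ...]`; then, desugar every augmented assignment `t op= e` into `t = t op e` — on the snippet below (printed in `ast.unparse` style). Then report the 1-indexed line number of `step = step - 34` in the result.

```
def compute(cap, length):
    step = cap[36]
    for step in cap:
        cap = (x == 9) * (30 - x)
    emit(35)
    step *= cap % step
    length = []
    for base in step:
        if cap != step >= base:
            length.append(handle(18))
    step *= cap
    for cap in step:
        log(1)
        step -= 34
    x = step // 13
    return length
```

11

Transformed code:
def compute(cap, length):
    step = cap[36]
    for step in cap:
        cap = (x == 9) * (30 - x)
    emit(35)
    step = step * (cap % step)
    length = [handle(18) for base in step if cap != step >= base]
    step = step * cap
    for cap in step:
        log(1)
        step = step - 34
    x = step // 13
    return length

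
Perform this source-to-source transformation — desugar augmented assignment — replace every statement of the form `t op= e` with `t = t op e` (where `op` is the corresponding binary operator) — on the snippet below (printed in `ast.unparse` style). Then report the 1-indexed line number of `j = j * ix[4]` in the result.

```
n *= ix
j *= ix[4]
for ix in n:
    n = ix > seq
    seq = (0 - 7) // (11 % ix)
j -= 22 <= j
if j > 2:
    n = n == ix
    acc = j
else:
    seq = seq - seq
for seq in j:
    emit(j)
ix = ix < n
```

2

Transformed code:
n = n * ix
j = j * ix[4]
for ix in n:
    n = ix > seq
    seq = (0 - 7) // (11 % ix)
j = j - (22 <= j)
if j > 2:
    n = n == ix
    acc = j
else:
    seq = seq - seq
for seq in j:
    emit(j)
ix = ix < n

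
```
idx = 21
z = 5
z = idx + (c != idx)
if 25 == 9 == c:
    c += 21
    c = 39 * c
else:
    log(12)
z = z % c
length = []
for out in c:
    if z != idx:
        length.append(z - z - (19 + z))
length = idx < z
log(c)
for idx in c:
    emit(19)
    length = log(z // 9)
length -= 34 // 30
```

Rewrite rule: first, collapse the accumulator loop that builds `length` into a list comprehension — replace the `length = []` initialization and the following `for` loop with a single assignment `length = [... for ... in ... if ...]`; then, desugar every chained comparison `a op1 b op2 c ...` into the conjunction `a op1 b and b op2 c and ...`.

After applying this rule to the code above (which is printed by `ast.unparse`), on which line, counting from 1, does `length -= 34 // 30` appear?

16

Transformed code:
idx = 21
z = 5
z = idx + (c != idx)
if 25 == 9 and 9 == c:
    c += 21
    c = 39 * c
else:
    log(12)
z = z % c
length = [z - z - (19 + z) for out in c if z != idx]
length = idx < z
log(c)
for idx in c:
    emit(19)
    length = log(z // 9)
length -= 34 // 30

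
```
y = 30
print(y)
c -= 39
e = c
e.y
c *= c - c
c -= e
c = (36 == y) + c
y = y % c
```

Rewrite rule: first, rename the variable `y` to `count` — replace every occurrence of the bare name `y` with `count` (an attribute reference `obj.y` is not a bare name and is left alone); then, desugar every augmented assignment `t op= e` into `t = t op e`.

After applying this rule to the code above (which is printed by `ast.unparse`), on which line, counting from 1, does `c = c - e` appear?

Transformed code:
count = 30
print(count)
c = c - 39
e = c
e.y
c = c * (c - c)
c = c - e
c = (36 == count) + c
count = count % c

7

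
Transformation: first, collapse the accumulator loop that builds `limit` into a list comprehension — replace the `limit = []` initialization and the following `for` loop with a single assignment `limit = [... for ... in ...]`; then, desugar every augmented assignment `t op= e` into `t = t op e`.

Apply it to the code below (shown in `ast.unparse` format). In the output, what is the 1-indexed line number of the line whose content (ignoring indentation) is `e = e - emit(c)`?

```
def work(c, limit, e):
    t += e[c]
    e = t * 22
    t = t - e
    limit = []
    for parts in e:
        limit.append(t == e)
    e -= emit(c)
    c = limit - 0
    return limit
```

Transformed code:
def work(c, limit, e):
    t = t + e[c]
    e = t * 22
    t = t - e
    limit = [t == e for parts in e]
    e = e - emit(c)
    c = limit - 0
    return limit

6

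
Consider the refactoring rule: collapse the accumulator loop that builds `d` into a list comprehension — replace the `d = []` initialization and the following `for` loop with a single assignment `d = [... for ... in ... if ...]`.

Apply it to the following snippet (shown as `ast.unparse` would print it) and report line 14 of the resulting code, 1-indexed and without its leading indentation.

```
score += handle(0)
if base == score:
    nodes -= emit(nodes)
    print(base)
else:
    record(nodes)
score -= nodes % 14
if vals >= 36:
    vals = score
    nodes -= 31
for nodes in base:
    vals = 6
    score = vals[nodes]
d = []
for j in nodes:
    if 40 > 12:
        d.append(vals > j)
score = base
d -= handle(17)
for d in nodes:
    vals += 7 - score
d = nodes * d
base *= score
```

d = [vals > j for j in nodes if 40 > 12]

Transformed code:
score += handle(0)
if base == score:
    nodes -= emit(nodes)
    print(base)
else:
    record(nodes)
score -= nodes % 14
if vals >= 36:
    vals = score
    nodes -= 31
for nodes in base:
    vals = 6
    score = vals[nodes]
d = [vals > j for j in nodes if 40 > 12]
score = base
d -= handle(17)
for d in nodes:
    vals += 7 - score
d = nodes * d
base *= score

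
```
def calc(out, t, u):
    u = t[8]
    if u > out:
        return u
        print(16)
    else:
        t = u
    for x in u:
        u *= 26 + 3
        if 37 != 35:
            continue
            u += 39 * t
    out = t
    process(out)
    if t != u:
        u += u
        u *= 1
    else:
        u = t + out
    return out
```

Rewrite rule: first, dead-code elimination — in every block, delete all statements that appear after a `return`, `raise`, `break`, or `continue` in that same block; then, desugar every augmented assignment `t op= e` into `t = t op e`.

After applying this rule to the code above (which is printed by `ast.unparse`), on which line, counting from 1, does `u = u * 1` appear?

Transformed code:
def calc(out, t, u):
    u = t[8]
    if u > out:
        return u
    else:
        t = u
    for x in u:
        u = u * (26 + 3)
        if 37 != 35:
            continue
    out = t
    process(out)
    if t != u:
        u = u + u
        u = u * 1
    else:
        u = t + out
    return out

15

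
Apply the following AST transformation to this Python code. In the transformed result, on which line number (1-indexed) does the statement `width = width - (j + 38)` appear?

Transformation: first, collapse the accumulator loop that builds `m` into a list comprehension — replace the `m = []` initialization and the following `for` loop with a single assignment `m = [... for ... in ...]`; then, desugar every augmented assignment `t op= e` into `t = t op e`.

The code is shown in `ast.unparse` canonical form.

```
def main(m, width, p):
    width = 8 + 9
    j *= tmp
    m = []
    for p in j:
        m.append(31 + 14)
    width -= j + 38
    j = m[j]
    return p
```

Transformed code:
def main(m, width, p):
    width = 8 + 9
    j = j * tmp
    m = [31 + 14 for p in j]
    width = width - (j + 38)
    j = m[j]
    return p

5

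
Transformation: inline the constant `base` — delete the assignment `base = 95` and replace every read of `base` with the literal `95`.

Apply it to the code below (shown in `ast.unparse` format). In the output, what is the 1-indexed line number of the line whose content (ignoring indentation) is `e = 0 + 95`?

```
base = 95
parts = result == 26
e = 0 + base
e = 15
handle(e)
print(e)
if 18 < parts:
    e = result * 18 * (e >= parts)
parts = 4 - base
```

Transformed code:
parts = result == 26
e = 0 + 95
e = 15
handle(e)
print(e)
if 18 < parts:
    e = result * 18 * (e >= parts)
parts = 4 - 95

2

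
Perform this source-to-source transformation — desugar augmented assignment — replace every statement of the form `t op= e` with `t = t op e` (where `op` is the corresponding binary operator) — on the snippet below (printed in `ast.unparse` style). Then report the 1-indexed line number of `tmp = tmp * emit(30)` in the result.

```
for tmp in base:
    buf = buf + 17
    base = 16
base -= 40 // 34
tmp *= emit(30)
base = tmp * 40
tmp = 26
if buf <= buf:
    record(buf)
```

Transformed code:
for tmp in base:
    buf = buf + 17
    base = 16
base = base - 40 // 34
tmp = tmp * emit(30)
base = tmp * 40
tmp = 26
if buf <= buf:
    record(buf)

5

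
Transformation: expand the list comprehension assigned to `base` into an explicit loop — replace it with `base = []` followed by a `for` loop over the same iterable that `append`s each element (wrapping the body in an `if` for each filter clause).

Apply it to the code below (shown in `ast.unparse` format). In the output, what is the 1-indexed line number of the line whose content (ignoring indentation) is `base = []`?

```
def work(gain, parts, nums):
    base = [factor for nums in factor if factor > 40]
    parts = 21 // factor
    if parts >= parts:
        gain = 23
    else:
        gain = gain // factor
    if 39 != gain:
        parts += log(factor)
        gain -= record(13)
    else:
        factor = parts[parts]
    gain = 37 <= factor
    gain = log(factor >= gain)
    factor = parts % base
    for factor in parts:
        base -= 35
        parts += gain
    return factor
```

2

Transformed code:
def work(gain, parts, nums):
    base = []
    for nums in factor:
        if factor > 40:
            base.append(factor)
    parts = 21 // factor
    if parts >= parts:
        gain = 23
    else:
        gain = gain // factor
    if 39 != gain:
        parts += log(factor)
        gain -= record(13)
    else:
        factor = parts[parts]
    gain = 37 <= factor
    gain = log(factor >= gain)
    factor = parts % base
    for factor in parts:
        base -= 35
        parts += gain
    return factor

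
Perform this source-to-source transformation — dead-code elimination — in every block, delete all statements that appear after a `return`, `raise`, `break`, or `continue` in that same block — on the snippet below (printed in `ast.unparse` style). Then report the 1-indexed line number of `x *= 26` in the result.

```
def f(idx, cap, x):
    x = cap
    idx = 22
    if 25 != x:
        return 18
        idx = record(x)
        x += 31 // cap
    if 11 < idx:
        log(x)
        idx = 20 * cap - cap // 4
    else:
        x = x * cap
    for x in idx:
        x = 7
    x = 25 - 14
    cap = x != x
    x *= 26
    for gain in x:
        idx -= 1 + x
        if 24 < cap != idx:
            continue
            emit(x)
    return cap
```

Transformed code:
def f(idx, cap, x):
    x = cap
    idx = 22
    if 25 != x:
        return 18
    if 11 < idx:
        log(x)
        idx = 20 * cap - cap // 4
    else:
        x = x * cap
    for x in idx:
        x = 7
    x = 25 - 14
    cap = x != x
    x *= 26
    for gain in x:
        idx -= 1 + x
        if 24 < cap != idx:
            continue
    return cap

15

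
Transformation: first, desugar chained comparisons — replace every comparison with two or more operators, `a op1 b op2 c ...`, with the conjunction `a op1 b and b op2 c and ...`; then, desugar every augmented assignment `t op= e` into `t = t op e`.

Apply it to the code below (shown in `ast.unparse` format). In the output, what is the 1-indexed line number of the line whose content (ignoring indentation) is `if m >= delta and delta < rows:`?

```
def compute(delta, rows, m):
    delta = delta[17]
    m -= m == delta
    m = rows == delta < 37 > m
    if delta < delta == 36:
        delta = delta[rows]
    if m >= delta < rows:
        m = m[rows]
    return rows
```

7

Transformed code:
def compute(delta, rows, m):
    delta = delta[17]
    m = m - (m == delta)
    m = rows == delta and delta < 37 and (37 > m)
    if delta < delta and delta == 36:
        delta = delta[rows]
    if m >= delta and delta < rows:
        m = m[rows]
    return rows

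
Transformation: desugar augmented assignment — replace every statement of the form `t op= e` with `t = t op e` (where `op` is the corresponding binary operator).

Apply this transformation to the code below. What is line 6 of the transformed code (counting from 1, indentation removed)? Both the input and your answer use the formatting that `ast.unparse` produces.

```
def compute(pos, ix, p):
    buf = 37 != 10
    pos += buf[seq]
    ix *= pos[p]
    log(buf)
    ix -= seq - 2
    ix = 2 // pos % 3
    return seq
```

Transformed code:
def compute(pos, ix, p):
    buf = 37 != 10
    pos = pos + buf[seq]
    ix = ix * pos[p]
    log(buf)
    ix = ix - (seq - 2)
    ix = 2 // pos % 3
    return seq

ix = ix - (seq - 2)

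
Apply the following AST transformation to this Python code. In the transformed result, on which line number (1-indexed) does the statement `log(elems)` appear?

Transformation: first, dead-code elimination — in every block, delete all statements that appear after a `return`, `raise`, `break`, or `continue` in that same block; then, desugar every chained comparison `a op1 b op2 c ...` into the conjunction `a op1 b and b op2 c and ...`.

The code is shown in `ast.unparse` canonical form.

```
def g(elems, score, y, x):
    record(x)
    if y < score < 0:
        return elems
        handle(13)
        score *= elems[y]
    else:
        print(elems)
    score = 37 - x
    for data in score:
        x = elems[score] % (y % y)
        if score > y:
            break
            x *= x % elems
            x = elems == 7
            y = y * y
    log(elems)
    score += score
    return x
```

12

Transformed code:
def g(elems, score, y, x):
    record(x)
    if y < score and score < 0:
        return elems
    else:
        print(elems)
    score = 37 - x
    for data in score:
        x = elems[score] % (y % y)
        if score > y:
            break
    log(elems)
    score += score
    return x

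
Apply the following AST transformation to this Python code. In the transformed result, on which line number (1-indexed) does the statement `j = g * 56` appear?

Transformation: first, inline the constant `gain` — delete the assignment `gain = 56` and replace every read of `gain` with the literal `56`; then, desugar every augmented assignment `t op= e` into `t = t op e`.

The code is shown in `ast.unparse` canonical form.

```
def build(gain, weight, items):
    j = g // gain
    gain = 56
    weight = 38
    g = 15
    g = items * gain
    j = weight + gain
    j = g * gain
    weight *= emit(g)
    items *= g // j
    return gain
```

Transformed code:
def build(gain, weight, items):
    j = g // 56
    weight = 38
    g = 15
    g = items * 56
    j = weight + 56
    j = g * 56
    weight = weight * emit(g)
    items = items * (g // j)
    return 56

7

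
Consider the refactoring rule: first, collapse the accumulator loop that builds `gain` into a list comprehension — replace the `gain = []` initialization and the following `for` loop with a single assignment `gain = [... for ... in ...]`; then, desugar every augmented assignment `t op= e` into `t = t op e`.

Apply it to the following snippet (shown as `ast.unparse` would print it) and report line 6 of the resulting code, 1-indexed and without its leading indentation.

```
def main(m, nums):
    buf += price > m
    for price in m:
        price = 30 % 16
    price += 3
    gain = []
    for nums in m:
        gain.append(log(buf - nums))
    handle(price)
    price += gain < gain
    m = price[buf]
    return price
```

Transformed code:
def main(m, nums):
    buf = buf + (price > m)
    for price in m:
        price = 30 % 16
    price = price + 3
    gain = [log(buf - nums) for nums in m]
    handle(price)
    price = price + (gain < gain)
    m = price[buf]
    return price

gain = [log(buf - nums) for nums in m]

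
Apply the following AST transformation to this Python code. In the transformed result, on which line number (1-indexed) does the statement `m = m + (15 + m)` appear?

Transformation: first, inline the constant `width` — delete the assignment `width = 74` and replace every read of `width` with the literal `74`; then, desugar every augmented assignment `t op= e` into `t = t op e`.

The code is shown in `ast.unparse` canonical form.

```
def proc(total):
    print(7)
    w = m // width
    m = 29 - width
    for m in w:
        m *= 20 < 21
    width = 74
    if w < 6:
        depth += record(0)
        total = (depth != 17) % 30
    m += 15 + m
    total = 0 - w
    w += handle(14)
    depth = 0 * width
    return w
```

Transformed code:
def proc(total):
    print(7)
    w = m // 74
    m = 29 - 74
    for m in w:
        m = m * (20 < 21)
    if w < 6:
        depth = depth + record(0)
        total = (depth != 17) % 30
    m = m + (15 + m)
    total = 0 - w
    w = w + handle(14)
    depth = 0 * 74
    return w

10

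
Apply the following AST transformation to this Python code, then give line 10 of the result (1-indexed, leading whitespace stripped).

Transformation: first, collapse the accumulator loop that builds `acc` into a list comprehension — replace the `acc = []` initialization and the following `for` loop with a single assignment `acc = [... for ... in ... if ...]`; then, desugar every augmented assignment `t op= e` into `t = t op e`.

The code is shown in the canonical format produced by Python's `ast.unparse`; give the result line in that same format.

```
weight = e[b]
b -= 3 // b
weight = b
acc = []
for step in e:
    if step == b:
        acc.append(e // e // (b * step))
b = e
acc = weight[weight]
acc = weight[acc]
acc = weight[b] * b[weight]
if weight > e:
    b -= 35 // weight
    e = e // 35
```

b = b - 35 // weight

Transformed code:
weight = e[b]
b = b - 3 // b
weight = b
acc = [e // e // (b * step) for step in e if step == b]
b = e
acc = weight[weight]
acc = weight[acc]
acc = weight[b] * b[weight]
if weight > e:
    b = b - 35 // weight
    e = e // 35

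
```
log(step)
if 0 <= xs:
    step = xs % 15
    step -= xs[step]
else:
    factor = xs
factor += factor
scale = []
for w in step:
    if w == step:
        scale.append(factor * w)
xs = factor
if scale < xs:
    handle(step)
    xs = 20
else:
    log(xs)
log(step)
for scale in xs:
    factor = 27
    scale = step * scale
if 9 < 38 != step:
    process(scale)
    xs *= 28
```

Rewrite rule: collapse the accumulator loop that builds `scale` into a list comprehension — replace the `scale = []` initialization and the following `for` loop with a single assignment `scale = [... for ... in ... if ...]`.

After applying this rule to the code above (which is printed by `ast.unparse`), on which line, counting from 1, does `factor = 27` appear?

Transformed code:
log(step)
if 0 <= xs:
    step = xs % 15
    step -= xs[step]
else:
    factor = xs
factor += factor
scale = [factor * w for w in step if w == step]
xs = factor
if scale < xs:
    handle(step)
    xs = 20
else:
    log(xs)
log(step)
for scale in xs:
    factor = 27
    scale = step * scale
if 9 < 38 != step:
    process(scale)
    xs *= 28

17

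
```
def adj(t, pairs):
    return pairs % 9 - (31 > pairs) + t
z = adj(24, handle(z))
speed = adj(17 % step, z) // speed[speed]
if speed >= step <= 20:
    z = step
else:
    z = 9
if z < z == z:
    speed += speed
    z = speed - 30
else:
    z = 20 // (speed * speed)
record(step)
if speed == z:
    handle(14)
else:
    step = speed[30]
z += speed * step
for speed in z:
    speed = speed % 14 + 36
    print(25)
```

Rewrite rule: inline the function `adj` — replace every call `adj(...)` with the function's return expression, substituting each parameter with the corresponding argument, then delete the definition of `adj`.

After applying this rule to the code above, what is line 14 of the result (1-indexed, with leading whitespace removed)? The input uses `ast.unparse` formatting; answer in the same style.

handle(14)

Transformed code:
z = handle(z) % 9 - (31 > handle(z)) + 24
speed = (z % 9 - (31 > z) + 17 % step) // speed[speed]
if speed >= step <= 20:
    z = step
else:
    z = 9
if z < z == z:
    speed += speed
    z = speed - 30
else:
    z = 20 // (speed * speed)
record(step)
if speed == z:
    handle(14)
else:
    step = speed[30]
z += speed * step
for speed in z:
    speed = speed % 14 + 36
    print(25)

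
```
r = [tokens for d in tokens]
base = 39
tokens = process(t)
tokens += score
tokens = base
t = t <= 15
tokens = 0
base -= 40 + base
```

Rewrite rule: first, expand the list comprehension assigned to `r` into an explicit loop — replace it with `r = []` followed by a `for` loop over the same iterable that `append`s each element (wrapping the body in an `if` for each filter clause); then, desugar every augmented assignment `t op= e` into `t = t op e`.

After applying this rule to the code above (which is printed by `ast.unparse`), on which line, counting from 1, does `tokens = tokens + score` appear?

Transformed code:
r = []
for d in tokens:
    r.append(tokens)
base = 39
tokens = process(t)
tokens = tokens + score
tokens = base
t = t <= 15
tokens = 0
base = base - (40 + base)

6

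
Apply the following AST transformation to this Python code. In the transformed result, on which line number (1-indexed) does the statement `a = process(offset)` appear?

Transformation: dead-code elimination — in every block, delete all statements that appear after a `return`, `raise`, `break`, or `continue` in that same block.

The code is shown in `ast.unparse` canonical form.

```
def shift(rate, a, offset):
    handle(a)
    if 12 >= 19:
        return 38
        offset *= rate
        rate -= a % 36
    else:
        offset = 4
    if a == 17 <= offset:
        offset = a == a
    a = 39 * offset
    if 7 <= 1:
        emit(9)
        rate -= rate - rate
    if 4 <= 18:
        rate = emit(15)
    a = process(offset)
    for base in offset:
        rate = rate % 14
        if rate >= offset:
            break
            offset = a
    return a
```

Transformed code:
def shift(rate, a, offset):
    handle(a)
    if 12 >= 19:
        return 38
    else:
        offset = 4
    if a == 17 <= offset:
        offset = a == a
    a = 39 * offset
    if 7 <= 1:
        emit(9)
        rate -= rate - rate
    if 4 <= 18:
        rate = emit(15)
    a = process(offset)
    for base in offset:
        rate = rate % 14
        if rate >= offset:
            break
    return a

15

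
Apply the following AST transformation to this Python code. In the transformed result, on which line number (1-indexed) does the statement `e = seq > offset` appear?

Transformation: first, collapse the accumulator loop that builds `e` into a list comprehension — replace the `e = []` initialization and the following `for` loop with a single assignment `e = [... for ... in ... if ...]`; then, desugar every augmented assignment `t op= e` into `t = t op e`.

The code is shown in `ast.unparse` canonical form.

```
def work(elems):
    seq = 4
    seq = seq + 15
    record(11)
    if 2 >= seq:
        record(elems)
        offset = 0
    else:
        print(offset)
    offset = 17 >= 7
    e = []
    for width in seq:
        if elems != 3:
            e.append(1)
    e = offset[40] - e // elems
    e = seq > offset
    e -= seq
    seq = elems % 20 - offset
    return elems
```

13

Transformed code:
def work(elems):
    seq = 4
    seq = seq + 15
    record(11)
    if 2 >= seq:
        record(elems)
        offset = 0
    else:
        print(offset)
    offset = 17 >= 7
    e = [1 for width in seq if elems != 3]
    e = offset[40] - e // elems
    e = seq > offset
    e = e - seq
    seq = elems % 20 - offset
    return elems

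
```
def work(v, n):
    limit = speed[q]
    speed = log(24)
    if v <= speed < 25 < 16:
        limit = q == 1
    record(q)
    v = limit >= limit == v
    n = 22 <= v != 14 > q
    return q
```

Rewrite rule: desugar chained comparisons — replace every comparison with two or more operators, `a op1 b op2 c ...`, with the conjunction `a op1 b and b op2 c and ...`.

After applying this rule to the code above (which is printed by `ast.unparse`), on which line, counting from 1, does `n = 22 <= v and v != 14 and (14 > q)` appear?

Transformed code:
def work(v, n):
    limit = speed[q]
    speed = log(24)
    if v <= speed and speed < 25 and (25 < 16):
        limit = q == 1
    record(q)
    v = limit >= limit and limit == v
    n = 22 <= v and v != 14 and (14 > q)
    return q

8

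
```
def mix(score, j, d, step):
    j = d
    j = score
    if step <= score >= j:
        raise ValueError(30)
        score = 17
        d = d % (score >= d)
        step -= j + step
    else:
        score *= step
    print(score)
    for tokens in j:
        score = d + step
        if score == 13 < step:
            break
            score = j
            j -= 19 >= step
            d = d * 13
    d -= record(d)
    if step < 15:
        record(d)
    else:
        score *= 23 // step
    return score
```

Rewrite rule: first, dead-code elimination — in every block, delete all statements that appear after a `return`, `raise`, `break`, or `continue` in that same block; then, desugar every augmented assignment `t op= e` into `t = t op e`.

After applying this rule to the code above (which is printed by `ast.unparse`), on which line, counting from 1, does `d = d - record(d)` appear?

13

Transformed code:
def mix(score, j, d, step):
    j = d
    j = score
    if step <= score >= j:
        raise ValueError(30)
    else:
        score = score * step
    print(score)
    for tokens in j:
        score = d + step
        if score == 13 < step:
            break
    d = d - record(d)
    if step < 15:
        record(d)
    else:
        score = score * (23 // step)
    return score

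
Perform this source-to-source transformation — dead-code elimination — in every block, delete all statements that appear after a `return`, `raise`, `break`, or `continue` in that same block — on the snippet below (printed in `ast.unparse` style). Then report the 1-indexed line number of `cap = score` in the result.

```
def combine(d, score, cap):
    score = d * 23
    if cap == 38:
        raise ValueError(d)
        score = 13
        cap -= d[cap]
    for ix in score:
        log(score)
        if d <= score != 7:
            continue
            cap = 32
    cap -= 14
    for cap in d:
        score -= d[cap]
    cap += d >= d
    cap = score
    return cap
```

Transformed code:
def combine(d, score, cap):
    score = d * 23
    if cap == 38:
        raise ValueError(d)
    for ix in score:
        log(score)
        if d <= score != 7:
            continue
    cap -= 14
    for cap in d:
        score -= d[cap]
    cap += d >= d
    cap = score
    return cap

13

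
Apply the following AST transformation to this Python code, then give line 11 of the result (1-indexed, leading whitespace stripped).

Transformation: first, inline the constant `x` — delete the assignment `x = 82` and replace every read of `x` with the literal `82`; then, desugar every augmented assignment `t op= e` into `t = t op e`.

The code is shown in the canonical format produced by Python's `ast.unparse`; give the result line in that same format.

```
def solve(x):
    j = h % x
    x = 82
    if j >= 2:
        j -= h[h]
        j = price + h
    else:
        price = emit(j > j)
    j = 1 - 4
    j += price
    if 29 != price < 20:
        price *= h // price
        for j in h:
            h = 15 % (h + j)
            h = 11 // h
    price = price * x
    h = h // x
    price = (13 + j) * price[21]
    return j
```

Transformed code:
def solve(x):
    j = h % 82
    if j >= 2:
        j = j - h[h]
        j = price + h
    else:
        price = emit(j > j)
    j = 1 - 4
    j = j + price
    if 29 != price < 20:
        price = price * (h // price)
        for j in h:
            h = 15 % (h + j)
            h = 11 // h
    price = price * 82
    h = h // 82
    price = (13 + j) * price[21]
    return j

price = price * (h // price)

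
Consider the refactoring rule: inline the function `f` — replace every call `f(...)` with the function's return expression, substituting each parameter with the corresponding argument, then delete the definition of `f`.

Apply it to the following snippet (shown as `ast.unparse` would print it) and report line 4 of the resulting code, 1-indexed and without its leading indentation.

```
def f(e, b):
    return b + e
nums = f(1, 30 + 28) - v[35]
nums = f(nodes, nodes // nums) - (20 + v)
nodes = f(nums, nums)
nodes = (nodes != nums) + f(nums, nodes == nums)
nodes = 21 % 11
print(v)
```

nodes = (nodes != nums) + ((nodes == nums) + nums)

Transformed code:
nums = 30 + 28 + 1 - v[35]
nums = nodes // nums + nodes - (20 + v)
nodes = nums + nums
nodes = (nodes != nums) + ((nodes == nums) + nums)
nodes = 21 % 11
print(v)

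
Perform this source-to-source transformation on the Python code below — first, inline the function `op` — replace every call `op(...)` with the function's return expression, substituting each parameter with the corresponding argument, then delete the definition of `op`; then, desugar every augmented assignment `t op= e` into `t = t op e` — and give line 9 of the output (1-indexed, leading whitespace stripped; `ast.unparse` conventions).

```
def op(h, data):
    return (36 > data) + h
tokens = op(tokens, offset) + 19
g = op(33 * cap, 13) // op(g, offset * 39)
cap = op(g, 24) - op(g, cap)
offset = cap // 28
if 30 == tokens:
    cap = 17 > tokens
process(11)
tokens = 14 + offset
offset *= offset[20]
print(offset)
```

Transformed code:
tokens = (36 > offset) + tokens + 19
g = ((36 > 13) + 33 * cap) // ((36 > offset * 39) + g)
cap = (36 > 24) + g - ((36 > cap) + g)
offset = cap // 28
if 30 == tokens:
    cap = 17 > tokens
process(11)
tokens = 14 + offset
offset = offset * offset[20]
print(offset)

offset = offset * offset[20]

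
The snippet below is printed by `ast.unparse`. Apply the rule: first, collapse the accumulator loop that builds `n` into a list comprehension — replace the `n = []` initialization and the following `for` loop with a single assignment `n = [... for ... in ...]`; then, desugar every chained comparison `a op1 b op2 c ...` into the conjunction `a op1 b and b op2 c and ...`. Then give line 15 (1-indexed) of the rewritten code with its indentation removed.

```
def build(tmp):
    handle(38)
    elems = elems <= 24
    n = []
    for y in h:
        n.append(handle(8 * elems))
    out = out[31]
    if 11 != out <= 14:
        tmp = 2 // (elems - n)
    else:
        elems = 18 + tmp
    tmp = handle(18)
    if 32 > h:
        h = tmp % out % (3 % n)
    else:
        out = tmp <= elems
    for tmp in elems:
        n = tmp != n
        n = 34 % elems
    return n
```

for tmp in elems:

Transformed code:
def build(tmp):
    handle(38)
    elems = elems <= 24
    n = [handle(8 * elems) for y in h]
    out = out[31]
    if 11 != out and out <= 14:
        tmp = 2 // (elems - n)
    else:
        elems = 18 + tmp
    tmp = handle(18)
    if 32 > h:
        h = tmp % out % (3 % n)
    else:
        out = tmp <= elems
    for tmp in elems:
        n = tmp != n
        n = 34 % elems
    return n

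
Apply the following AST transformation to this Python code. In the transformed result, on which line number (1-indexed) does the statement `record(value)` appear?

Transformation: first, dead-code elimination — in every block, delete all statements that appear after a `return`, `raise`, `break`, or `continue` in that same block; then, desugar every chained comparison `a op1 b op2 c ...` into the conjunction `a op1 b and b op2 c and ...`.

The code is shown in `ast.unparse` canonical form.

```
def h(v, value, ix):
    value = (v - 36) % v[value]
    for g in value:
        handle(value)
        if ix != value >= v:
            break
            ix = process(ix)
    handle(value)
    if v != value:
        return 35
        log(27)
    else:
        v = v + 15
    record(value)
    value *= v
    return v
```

12

Transformed code:
def h(v, value, ix):
    value = (v - 36) % v[value]
    for g in value:
        handle(value)
        if ix != value and value >= v:
            break
    handle(value)
    if v != value:
        return 35
    else:
        v = v + 15
    record(value)
    value *= v
    return v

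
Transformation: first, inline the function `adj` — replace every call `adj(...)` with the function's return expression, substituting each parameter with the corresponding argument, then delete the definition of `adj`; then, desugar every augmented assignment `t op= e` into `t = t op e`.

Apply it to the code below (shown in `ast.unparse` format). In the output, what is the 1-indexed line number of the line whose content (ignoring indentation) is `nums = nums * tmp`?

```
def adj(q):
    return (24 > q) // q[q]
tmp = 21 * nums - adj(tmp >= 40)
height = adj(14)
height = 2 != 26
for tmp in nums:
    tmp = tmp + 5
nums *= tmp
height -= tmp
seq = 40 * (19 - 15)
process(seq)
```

Transformed code:
tmp = 21 * nums - (24 > (tmp >= 40)) // (tmp >= 40)[tmp >= 40]
height = (24 > 14) // 14[14]
height = 2 != 26
for tmp in nums:
    tmp = tmp + 5
nums = nums * tmp
height = height - tmp
seq = 40 * (19 - 15)
process(seq)

6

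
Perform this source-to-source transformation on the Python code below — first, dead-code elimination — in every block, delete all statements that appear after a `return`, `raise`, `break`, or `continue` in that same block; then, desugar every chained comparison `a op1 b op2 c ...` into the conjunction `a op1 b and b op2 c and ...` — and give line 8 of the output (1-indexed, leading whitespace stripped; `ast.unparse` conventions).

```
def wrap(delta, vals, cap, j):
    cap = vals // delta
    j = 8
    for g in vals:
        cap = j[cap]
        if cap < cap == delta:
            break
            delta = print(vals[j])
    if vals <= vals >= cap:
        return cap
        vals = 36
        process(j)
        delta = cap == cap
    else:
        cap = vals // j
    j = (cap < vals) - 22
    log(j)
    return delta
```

Transformed code:
def wrap(delta, vals, cap, j):
    cap = vals // delta
    j = 8
    for g in vals:
        cap = j[cap]
        if cap < cap and cap == delta:
            break
    if vals <= vals and vals >= cap:
        return cap
    else:
        cap = vals // j
    j = (cap < vals) - 22
    log(j)
    return delta

if vals <= vals and vals >= cap:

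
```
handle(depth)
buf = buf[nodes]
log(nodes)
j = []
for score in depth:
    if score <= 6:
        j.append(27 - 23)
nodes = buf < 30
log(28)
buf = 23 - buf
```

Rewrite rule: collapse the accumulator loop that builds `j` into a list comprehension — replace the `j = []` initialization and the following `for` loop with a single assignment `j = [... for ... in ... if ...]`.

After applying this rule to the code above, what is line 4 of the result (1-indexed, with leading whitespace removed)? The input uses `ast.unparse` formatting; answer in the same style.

Transformed code:
handle(depth)
buf = buf[nodes]
log(nodes)
j = [27 - 23 for score in depth if score <= 6]
nodes = buf < 30
log(28)
buf = 23 - buf

j = [27 - 23 for score in depth if score <= 6]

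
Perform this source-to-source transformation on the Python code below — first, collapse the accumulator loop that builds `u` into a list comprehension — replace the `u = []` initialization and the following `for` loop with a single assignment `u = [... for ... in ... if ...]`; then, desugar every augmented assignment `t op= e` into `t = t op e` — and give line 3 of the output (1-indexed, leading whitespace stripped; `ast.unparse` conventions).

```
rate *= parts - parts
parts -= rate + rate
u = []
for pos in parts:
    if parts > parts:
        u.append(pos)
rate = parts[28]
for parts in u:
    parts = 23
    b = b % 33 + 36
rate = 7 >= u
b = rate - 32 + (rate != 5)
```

Transformed code:
rate = rate * (parts - parts)
parts = parts - (rate + rate)
u = [pos for pos in parts if parts > parts]
rate = parts[28]
for parts in u:
    parts = 23
    b = b % 33 + 36
rate = 7 >= u
b = rate - 32 + (rate != 5)

u = [pos for pos in parts if parts > parts]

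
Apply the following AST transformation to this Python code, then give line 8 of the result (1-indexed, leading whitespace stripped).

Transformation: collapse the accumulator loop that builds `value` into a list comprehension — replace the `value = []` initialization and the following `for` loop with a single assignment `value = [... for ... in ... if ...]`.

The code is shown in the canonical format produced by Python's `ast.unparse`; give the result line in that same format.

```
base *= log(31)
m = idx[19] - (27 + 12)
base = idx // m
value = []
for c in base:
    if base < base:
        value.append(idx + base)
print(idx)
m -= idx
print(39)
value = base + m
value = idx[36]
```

Transformed code:
base *= log(31)
m = idx[19] - (27 + 12)
base = idx // m
value = [idx + base for c in base if base < base]
print(idx)
m -= idx
print(39)
value = base + m
value = idx[36]

value = base + m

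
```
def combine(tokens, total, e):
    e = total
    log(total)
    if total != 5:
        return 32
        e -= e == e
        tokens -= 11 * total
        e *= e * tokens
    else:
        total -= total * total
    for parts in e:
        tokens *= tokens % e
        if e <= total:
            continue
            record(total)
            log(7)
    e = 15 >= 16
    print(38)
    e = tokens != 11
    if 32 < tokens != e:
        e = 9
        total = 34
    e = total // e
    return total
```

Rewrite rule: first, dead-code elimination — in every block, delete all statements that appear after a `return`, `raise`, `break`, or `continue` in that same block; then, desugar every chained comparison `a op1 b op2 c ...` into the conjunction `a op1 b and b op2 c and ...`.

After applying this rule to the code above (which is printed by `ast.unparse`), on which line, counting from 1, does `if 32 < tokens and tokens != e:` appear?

15

Transformed code:
def combine(tokens, total, e):
    e = total
    log(total)
    if total != 5:
        return 32
    else:
        total -= total * total
    for parts in e:
        tokens *= tokens % e
        if e <= total:
            continue
    e = 15 >= 16
    print(38)
    e = tokens != 11
    if 32 < tokens and tokens != e:
        e = 9
        total = 34
    e = total // e
    return total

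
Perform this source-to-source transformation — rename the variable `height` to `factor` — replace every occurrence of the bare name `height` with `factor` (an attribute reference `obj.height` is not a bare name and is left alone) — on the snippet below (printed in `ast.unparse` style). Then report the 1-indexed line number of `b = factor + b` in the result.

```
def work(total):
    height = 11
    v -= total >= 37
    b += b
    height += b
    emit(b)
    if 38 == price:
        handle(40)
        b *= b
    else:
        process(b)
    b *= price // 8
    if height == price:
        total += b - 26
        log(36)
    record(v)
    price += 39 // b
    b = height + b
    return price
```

18

Transformed code:
def work(total):
    factor = 11
    v -= total >= 37
    b += b
    factor += b
    emit(b)
    if 38 == price:
        handle(40)
        b *= b
    else:
        process(b)
    b *= price // 8
    if factor == price:
        total += b - 26
        log(36)
    record(v)
    price += 39 // b
    b = factor + b
    return price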